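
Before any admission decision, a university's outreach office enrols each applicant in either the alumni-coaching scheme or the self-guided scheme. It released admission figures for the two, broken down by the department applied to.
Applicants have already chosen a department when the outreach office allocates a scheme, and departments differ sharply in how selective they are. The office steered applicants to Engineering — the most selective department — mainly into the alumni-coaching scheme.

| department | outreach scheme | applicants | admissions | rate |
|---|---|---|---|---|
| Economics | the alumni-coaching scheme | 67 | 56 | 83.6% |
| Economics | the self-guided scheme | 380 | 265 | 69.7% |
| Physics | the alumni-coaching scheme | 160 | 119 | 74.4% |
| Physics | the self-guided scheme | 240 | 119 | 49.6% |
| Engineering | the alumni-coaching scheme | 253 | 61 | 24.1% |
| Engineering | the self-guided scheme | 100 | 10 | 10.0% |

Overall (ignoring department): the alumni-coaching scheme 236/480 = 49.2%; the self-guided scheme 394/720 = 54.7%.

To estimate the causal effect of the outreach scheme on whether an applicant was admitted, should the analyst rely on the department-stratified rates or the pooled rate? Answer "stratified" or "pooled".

stratified

The stratified and pooled comparisons disagree (the alumni-coaching scheme wins within each department; the self-guided scheme wins overall), so the answer turns on the causal role of department.
Department differs across outreach schemes for reasons unrelated to any effect of the outreach scheme itself, and it separately predicts the outcome — a classic confounder. We must compare within department levels.
Within each level — Economics: 83.6% vs 69.7%; Physics: 74.4% vs 49.6%; Engineering: 24.1% vs 10.0% — the alumni-coaching scheme is higher every time.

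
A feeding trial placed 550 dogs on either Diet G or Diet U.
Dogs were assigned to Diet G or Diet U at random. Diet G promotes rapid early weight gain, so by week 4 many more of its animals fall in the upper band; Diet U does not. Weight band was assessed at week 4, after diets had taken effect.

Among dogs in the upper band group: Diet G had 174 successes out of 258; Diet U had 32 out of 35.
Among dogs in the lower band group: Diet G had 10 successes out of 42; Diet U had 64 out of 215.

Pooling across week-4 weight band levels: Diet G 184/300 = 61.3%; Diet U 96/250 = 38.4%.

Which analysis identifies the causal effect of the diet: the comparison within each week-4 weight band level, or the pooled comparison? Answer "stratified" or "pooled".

pooled

Because the diet influences week-4 weight band, week-4 weight band is a post-treatment mediator, not a confounder. Stratifying on it would bias the estimate; the causal effect is the crude pooled difference.
Pooled: Diet G 61.3% vs Diet U 38.4%; Diet G is higher overall.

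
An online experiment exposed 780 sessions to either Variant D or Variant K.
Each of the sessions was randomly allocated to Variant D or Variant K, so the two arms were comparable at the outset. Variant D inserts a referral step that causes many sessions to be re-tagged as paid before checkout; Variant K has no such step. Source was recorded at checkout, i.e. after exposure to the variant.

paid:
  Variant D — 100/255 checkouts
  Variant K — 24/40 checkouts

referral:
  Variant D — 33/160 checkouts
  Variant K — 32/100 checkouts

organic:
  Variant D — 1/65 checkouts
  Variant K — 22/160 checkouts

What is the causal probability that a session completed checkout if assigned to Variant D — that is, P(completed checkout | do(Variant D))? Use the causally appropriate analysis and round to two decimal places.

0.28

The distribution of traffic source is itself part of what the variant does — it is an intermediate outcome. Holding it fixed would remove that part of the effect; the total effect is the pooled difference.
So P(outcome | do(Variant D)) is just the pooled rate for Variant D: 134/480 = 0.279.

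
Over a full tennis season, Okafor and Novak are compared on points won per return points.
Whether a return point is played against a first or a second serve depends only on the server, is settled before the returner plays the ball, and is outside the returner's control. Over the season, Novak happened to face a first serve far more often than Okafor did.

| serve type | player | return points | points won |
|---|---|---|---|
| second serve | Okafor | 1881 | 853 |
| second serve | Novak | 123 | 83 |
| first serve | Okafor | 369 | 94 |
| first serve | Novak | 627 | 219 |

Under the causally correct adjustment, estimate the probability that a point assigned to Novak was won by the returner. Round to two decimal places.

Since serve type is a pre-existing factor (not a product of the player) and it affects the outcome on its own, it is a confounder. The stratified rates, not the pooled rate, identify the causal effect.
Standardising Novak to the population serve type mix: 0.668·83/123 + 0.332·219/627 = 0.567.

0.57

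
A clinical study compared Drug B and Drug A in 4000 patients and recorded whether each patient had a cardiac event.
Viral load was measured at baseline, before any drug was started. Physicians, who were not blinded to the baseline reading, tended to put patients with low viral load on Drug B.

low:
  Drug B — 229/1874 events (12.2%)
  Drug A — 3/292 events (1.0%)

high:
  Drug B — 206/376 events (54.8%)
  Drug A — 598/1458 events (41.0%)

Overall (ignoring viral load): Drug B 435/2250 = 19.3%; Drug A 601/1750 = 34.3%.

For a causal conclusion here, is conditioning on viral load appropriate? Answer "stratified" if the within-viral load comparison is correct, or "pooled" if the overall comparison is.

stratified

The stratified and pooled comparisons disagree (Drug A wins within each viral load; Drug B wins overall), so the answer turns on the causal role of viral load.
The imbalance in viral load arose from how patients were allocated, not from anything the drug did; and viral load independently affects the outcome. The pooled gap is confounded — condition on viral load.
Within each level — low: 12.2% vs 1.0%; high: 54.8% vs 41.0% — Drug A is lower every time.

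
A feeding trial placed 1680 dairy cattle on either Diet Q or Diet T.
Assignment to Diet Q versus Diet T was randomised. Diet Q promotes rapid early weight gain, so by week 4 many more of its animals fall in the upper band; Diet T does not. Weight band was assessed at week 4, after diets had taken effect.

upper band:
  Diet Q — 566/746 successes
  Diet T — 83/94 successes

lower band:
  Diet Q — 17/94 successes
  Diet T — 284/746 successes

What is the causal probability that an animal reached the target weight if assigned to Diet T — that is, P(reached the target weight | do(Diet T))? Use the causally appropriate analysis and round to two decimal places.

The distribution of week-4 weight band is itself part of what the diet does — it is an intermediate outcome. Holding it fixed would remove that part of the effect; the total effect is the pooled difference.
So P(outcome | do(Diet T)) is just the pooled rate for Diet T: 367/840 = 0.437.

0.44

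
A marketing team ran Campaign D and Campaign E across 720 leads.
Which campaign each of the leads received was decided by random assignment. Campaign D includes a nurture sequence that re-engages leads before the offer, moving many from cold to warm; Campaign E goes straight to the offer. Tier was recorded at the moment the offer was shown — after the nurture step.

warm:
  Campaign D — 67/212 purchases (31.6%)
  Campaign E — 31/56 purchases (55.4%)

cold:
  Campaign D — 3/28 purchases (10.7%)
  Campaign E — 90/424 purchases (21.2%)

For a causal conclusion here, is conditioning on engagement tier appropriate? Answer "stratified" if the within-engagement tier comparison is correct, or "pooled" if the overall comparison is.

The distribution of engagement tier is itself part of what the campaign does — it is an intermediate outcome. Holding it fixed would remove that part of the effect; the total effect is the pooled difference.
Pooled: Campaign D 29.2% vs Campaign E 25.2%; Campaign D is higher overall.

pooled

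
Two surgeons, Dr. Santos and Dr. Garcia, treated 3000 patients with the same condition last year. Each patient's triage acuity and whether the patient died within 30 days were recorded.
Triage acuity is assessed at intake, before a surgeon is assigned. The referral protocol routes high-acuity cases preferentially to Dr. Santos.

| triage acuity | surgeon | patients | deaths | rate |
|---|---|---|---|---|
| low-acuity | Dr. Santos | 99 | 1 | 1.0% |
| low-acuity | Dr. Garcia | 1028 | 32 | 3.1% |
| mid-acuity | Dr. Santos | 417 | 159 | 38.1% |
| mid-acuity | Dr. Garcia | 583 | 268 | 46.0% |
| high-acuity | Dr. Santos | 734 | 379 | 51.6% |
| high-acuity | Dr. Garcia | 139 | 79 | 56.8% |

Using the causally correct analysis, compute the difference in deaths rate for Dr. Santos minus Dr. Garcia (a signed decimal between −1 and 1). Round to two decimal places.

-0.05

The stratified and pooled comparisons disagree (Dr. Santos wins within each triage acuity; Dr. Garcia wins overall), so the answer turns on the causal role of triage acuity.
Nothing the surgeon does changes triage acuity; the imbalance is an allocation artefact. With triage acuity also predicting the outcome, the pooled figure is confounded, and the within-stratum comparison is the causal one.
Adjusting over the population distribution of triage acuity: 0.376·(0.010−0.031) + 0.333·(0.381−0.460) + 0.291·(0.516−0.568) = -0.049.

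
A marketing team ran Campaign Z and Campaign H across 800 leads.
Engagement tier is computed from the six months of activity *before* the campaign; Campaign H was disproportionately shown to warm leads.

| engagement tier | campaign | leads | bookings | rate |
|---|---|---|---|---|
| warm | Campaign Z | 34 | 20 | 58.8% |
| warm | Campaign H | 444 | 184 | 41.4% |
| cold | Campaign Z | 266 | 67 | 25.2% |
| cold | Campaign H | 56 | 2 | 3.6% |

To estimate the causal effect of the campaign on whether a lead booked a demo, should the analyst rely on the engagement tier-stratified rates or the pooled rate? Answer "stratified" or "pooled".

stratified

Engagement tier satisfies the back-door criterion: it is not a descendant of the campaign, and it blocks the spurious path from campaign to outcome. Adjusting for it (i.e., using the within-engagement tier rates) gives the causal effect.
Within each level — warm: 58.8% vs 41.4%; cold: 25.2% vs 3.6% — Campaign Z is higher every time.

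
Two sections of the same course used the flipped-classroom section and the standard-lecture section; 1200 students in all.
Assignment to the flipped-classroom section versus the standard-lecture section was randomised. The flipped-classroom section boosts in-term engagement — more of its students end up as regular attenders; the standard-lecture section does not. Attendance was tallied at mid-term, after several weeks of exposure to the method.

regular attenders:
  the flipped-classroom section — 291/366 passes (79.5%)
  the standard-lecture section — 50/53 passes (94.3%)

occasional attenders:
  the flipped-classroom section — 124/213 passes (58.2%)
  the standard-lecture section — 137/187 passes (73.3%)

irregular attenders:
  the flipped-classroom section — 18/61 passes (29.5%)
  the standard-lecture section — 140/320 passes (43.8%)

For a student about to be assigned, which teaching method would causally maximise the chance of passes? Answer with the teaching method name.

the flipped-classroom section

The stratified and pooled comparisons disagree (the standard-lecture section wins within each mid-term attendance; the flipped-classroom section wins overall), so the answer turns on the causal role of mid-term attendance.
The distribution of mid-term attendance is itself part of what the teaching method does — it is an intermediate outcome. Holding it fixed would remove that part of the effect; the total effect is the pooled difference.
Pooled: the flipped-classroom section 67.7% vs the standard-lecture section 58.4%; the flipped-classroom section is higher overall.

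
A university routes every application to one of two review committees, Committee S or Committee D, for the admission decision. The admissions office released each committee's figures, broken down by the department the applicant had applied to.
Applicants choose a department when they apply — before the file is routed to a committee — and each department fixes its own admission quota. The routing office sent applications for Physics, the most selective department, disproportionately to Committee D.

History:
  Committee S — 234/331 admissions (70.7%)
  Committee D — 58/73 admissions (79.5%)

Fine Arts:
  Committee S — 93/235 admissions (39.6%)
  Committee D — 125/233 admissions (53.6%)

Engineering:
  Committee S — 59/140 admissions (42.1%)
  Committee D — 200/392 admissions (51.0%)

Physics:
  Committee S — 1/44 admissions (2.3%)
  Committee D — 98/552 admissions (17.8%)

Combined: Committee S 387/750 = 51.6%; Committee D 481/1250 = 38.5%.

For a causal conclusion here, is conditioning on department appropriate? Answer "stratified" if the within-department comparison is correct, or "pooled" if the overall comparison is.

stratified

Since department is a pre-existing factor (not a product of the review committee) and it affects the outcome on its own, it is a confounder. The stratified rates, not the pooled rate, identify the causal effect.
Within each level — History: 70.7% vs 79.5%; Fine Arts: 39.6% vs 53.6%; Engineering: 42.1% vs 51.0%; Physics: 2.3% vs 17.8% — Committee D is higher every time.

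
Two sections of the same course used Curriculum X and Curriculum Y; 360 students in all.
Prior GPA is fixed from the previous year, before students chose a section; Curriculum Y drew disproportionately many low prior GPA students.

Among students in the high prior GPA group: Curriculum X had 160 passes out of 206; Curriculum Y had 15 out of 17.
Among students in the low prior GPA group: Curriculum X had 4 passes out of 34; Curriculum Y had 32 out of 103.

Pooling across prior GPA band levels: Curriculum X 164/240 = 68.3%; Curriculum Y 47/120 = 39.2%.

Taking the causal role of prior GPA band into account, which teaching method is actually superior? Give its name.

Curriculum Y

Here prior GPA band is a common cause — it drives both which teaching method a case falls under and the outcome. The crude comparison mixes populations; the stratum-specific rates are the causally relevant ones.
Within each level — high prior GPA: 77.7% vs 88.2%; low prior GPA: 11.8% vs 31.1% — Curriculum Y is higher every time.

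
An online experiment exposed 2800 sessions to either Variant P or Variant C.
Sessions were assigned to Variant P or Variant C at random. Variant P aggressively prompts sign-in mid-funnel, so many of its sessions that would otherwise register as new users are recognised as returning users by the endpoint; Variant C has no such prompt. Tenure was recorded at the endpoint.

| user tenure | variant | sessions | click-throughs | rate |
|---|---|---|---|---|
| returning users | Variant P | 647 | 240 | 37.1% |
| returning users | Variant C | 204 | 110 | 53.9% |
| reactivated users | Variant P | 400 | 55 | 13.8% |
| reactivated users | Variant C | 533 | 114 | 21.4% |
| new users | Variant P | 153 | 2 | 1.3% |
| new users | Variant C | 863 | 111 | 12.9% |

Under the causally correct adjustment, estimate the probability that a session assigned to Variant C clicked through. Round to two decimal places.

0.21

The user tenure-specific comparison favours Variant C throughout, but the pooled figures favour Variant P. The question is whether to condition on user tenure.
Because the variant influences user tenure, user tenure is a post-treatment mediator, not a confounder. Stratifying on it would bias the estimate; the causal effect is the crude pooled difference.
So P(outcome | do(Variant C)) is just the pooled rate for Variant C: 335/1600 = 0.209.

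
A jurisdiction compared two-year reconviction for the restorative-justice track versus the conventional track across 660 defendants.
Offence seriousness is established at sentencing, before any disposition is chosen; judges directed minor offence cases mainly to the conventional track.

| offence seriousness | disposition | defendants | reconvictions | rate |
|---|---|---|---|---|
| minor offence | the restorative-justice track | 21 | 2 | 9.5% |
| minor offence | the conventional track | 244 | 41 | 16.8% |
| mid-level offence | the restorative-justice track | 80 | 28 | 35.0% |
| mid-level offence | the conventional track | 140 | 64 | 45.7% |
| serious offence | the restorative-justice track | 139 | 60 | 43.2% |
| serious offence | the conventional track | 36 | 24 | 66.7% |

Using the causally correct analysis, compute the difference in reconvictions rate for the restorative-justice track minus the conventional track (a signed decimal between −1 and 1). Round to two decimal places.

-0.13

the restorative-justice track is lower inside every offence seriousness stratum but the conventional track is lower in aggregate. Whether to stratify depends on how offence seriousness relates to the disposition.
Offence seriousness is set before the disposition has any effect — it is not caused by the disposition — and it independently drives the outcome. That makes it a confounder, so the causal comparison is within offence seriousness levels.
Adjusting over the population distribution of offence seriousness: 0.402·(0.095−0.168) + 0.333·(0.350−0.457) + 0.265·(0.432−0.667) = -0.127.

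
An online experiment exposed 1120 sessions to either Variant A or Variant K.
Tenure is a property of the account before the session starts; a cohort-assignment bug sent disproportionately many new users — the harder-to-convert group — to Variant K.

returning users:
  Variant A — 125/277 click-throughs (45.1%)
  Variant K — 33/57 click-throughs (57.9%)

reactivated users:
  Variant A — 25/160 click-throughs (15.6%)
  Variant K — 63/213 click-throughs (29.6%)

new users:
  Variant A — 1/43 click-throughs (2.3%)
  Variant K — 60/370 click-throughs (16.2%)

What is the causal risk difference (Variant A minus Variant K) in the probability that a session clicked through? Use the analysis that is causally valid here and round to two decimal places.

-0.14

Within every user tenure level Variant K has the higher rate, yet pooled Variant A does — Simpson's reversal.
User tenure satisfies the back-door criterion: it is not a descendant of the variant, and it blocks the spurious path from variant to outcome. Adjusting for it (i.e., using the within-user tenure rates) gives the causal effect.
Adjusting over the population distribution of user tenure: 0.298·(0.451−0.579) + 0.333·(0.156−0.296) + 0.369·(0.023−0.162) = -0.136.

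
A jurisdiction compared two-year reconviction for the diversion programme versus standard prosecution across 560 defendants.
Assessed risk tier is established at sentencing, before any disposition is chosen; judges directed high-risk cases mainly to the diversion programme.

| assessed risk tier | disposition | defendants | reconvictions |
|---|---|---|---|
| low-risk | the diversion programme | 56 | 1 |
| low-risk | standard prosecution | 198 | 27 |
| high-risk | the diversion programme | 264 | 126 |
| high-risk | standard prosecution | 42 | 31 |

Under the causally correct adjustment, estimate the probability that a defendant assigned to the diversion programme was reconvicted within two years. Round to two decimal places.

The stratified and pooled comparisons disagree (the diversion programme wins within each assessed risk tier; standard prosecution wins overall), so the answer turns on the causal role of assessed risk tier.
Nothing the disposition does changes assessed risk tier; the imbalance is an allocation artefact. With assessed risk tier also predicting the outcome, the pooled figure is confounded, and the within-stratum comparison is the causal one.
Standardising the diversion programme to the population assessed risk tier mix: 0.454·1/56 + 0.546·126/264 = 0.269.

0.27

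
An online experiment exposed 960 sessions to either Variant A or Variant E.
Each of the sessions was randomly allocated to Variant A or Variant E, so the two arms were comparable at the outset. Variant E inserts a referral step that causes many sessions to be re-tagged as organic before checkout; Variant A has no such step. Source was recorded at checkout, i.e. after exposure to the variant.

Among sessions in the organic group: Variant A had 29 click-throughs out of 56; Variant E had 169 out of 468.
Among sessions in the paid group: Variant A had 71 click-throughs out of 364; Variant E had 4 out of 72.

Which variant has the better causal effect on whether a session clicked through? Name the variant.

The traffic source-specific comparison favours Variant A throughout, but the pooled figures favour Variant E. The question is whether to condition on traffic source.
Stratifying would compare variants among sessions the variants themselves sorted into traffic source groups — a form of selection on an intermediate. The unconditioned pooled rates give the total causal effect.
Pooled: Variant A 23.8% vs Variant E 32.0%; Variant E is higher overall.

Variant E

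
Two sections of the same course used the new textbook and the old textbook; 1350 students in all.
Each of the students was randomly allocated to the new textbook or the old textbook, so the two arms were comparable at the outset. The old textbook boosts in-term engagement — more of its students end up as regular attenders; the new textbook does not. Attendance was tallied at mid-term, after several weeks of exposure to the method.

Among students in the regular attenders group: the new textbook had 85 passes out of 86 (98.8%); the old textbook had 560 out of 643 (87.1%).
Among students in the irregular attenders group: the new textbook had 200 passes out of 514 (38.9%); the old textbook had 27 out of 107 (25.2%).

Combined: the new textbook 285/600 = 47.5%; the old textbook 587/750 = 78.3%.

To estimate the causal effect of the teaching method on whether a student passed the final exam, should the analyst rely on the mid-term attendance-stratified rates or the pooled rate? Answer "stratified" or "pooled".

pooled

Mid-term attendance is downstream of the teaching method. One should not condition on a consequence of treatment, so the overall rates are the right comparison.
Pooled: the new textbook 47.5% vs the old textbook 78.3%; the old textbook is higher overall.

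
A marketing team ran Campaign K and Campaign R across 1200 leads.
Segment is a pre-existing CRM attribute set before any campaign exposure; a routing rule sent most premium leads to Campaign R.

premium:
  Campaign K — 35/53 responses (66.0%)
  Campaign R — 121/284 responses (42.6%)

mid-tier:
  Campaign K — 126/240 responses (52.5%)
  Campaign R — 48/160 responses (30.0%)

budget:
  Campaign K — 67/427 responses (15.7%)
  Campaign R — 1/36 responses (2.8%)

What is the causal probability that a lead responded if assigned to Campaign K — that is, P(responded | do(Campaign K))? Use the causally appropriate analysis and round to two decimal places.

0.42

The stratified and pooled comparisons disagree (Campaign K wins within each customer segment; Campaign R wins overall), so the answer turns on the causal role of customer segment.
Customer segment satisfies the back-door criterion: it is not a descendant of the campaign, and it blocks the spurious path from campaign to outcome. Adjusting for it (i.e., using the within-customer segment rates) gives the causal effect.
Standardising Campaign K to the population customer segment mix: 0.281·35/53 + 0.333·126/240 + 0.386·67/427 = 0.421.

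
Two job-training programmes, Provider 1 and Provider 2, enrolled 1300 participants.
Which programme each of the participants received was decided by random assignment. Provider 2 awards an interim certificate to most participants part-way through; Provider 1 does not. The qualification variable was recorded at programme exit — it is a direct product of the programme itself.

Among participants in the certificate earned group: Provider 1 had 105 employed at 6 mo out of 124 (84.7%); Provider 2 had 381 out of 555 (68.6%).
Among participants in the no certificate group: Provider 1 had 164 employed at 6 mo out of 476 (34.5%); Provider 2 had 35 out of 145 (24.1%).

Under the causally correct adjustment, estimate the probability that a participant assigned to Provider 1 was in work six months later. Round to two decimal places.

0.45

The distribution of qualification attained during the programme is itself part of what the programme does — it is an intermediate outcome. Holding it fixed would remove that part of the effect; the total effect is the pooled difference.
So P(outcome | do(Provider 1)) is just the pooled rate for Provider 1: 269/600 = 0.448.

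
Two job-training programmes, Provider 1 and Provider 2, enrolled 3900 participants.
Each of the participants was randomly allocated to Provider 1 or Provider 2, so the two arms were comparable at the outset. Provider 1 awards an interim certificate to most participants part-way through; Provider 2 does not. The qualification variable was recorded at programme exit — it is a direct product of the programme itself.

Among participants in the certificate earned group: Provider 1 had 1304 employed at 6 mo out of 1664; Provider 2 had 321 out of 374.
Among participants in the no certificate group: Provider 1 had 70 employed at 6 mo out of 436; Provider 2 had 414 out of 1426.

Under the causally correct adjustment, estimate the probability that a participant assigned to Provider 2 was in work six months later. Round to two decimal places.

0.41

Qualification attained during the programme is recorded after the programme and is itself shifted by it — it sits on the causal path from programme to outcome. Conditioning on a mediator would strip out part of the effect we want; the pooled comparison gives the total causal effect.
So P(outcome | do(Provider 2)) is just the pooled rate for Provider 2: 735/1800 = 0.408.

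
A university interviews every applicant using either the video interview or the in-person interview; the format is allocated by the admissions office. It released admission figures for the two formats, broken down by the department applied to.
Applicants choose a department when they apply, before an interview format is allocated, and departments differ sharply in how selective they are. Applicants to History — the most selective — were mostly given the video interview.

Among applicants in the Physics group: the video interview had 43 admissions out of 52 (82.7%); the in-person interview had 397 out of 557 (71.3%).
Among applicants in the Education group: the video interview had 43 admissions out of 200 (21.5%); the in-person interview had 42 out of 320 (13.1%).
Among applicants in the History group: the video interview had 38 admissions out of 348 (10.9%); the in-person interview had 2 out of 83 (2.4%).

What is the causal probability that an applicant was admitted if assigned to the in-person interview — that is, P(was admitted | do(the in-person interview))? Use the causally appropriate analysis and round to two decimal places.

0.33

the video interview is higher inside every department stratum but the in-person interview is higher in aggregate. Whether to stratify depends on how department relates to the interview format.
Nothing the interview format does changes department; the imbalance is an allocation artefact. With department also predicting the outcome, the pooled figure is confounded, and the within-stratum comparison is the causal one.
Standardising the in-person interview to the population department mix: 0.390·397/557 + 0.333·42/320 + 0.276·2/83 = 0.329.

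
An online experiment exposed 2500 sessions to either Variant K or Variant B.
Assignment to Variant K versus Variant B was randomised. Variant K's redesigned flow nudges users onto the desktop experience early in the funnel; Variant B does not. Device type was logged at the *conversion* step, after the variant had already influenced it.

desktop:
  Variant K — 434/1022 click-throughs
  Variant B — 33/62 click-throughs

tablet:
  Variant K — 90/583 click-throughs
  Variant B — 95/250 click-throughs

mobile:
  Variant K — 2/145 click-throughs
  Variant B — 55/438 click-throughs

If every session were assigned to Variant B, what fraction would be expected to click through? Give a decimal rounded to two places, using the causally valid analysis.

Stratifying would compare variants among sessions the variants themselves sorted into device type groups — a form of selection on an intermediate. The unconditioned pooled rates give the total causal effect.
So P(outcome | do(Variant B)) is just the pooled rate for Variant B: 183/750 = 0.244.

0.24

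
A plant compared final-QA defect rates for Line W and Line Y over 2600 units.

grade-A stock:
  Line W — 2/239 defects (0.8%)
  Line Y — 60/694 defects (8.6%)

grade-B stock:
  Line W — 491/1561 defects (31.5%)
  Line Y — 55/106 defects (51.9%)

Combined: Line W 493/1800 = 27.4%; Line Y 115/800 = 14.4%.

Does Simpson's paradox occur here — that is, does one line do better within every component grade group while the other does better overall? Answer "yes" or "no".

Within each component grade level (grade-A stock 0.8% vs 8.6%; grade-B stock 31.5% vs 51.9%), Line W has the lower rate every time. Pooled: 27.4% vs 14.4% — Line Y has the lower rate overall. The two comparisons disagree.

yes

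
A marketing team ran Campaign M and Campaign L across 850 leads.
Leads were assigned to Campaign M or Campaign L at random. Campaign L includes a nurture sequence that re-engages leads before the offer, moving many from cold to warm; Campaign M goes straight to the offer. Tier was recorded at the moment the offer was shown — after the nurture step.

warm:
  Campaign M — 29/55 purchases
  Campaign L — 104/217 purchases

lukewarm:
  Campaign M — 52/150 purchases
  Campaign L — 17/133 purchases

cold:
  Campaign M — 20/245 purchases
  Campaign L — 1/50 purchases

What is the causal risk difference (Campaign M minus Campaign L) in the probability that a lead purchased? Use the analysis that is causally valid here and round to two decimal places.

Engagement tier is recorded after the campaign and is itself shifted by it — it sits on the causal path from campaign to outcome. Conditioning on a mediator would strip out part of the effect we want; the pooled comparison gives the total causal effect.
The causal difference is the pooled difference: 0.224 − 0.305 = -0.081.

-0.08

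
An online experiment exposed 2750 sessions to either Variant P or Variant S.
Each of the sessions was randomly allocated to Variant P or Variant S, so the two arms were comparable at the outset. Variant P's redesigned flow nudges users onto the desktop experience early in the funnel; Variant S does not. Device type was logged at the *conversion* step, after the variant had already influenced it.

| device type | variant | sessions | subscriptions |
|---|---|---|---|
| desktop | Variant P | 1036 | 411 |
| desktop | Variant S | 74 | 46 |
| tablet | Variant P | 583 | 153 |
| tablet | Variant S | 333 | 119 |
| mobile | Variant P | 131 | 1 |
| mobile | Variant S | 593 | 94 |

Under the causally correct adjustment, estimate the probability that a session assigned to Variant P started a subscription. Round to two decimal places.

The stratified and pooled comparisons disagree (Variant S wins within each device type; Variant P wins overall), so the answer turns on the causal role of device type.
Stratifying would compare variants among sessions the variants themselves sorted into device type groups — a form of selection on an intermediate. The unconditioned pooled rates give the total causal effect.
So P(outcome | do(Variant P)) is just the pooled rate for Variant P: 565/1750 = 0.323.

0.32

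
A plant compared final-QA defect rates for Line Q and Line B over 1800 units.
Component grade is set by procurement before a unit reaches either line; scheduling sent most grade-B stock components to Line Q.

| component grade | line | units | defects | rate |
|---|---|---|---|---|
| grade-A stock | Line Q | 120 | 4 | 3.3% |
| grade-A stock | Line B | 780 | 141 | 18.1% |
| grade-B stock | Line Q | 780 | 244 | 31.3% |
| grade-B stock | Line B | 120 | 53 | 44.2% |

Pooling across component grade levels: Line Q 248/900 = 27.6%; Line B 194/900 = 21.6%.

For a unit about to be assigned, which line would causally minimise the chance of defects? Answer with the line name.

The component grade-specific comparison favours Line Q throughout, but the pooled figures favour Line B. The question is whether to condition on component grade.
Nothing the line does changes component grade; the imbalance is an allocation artefact. With component grade also predicting the outcome, the pooled figure is confounded, and the within-stratum comparison is the causal one.
Within each level — grade-A stock: 3.3% vs 18.1%; grade-B stock: 31.3% vs 44.2% — Line Q is lower every time.

Line Q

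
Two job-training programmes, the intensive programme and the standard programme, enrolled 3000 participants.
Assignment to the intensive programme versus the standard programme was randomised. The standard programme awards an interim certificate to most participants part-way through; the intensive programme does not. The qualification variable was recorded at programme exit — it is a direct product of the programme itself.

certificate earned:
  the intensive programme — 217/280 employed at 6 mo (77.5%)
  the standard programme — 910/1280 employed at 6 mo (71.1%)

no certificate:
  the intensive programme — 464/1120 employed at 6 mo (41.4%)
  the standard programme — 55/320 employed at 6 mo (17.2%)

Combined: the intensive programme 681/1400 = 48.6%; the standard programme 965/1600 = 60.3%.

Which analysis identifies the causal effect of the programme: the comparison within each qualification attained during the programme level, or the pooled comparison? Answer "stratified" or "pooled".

Stratifying would compare programmes among participants the programmes themselves sorted into qualification attained during the programme groups — a form of selection on an intermediate. The unconditioned pooled rates give the total causal effect.
Pooled: the intensive programme 48.6% vs the standard programme 60.3%; the standard programme is higher overall.

pooled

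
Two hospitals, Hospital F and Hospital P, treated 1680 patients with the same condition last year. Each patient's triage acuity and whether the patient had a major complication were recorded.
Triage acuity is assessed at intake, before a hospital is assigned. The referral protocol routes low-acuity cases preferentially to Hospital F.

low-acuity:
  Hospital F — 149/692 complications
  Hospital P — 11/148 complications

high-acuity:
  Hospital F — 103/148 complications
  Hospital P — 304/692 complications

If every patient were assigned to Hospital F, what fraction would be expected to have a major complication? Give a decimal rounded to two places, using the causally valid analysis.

The triage acuity-specific comparison favours Hospital P throughout, but the pooled figures favour Hospital F. The question is whether to condition on triage acuity.
Triage acuity is set before the hospital has any effect — it is not caused by the hospital — and it independently drives the outcome. That makes it a confounder, so the causal comparison is within triage acuity levels.
Standardising Hospital F to the population triage acuity mix: 0.500·149/692 + 0.500·103/148 = 0.456.

0.46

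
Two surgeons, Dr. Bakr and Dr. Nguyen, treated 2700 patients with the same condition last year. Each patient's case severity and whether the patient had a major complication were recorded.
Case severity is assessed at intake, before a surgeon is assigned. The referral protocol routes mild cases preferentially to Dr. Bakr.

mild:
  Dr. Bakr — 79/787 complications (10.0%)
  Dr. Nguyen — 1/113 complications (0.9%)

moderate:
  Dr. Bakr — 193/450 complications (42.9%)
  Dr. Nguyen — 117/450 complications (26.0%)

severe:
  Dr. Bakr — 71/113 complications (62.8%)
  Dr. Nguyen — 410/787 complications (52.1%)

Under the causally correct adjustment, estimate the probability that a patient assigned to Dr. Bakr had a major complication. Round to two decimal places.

Dr. Nguyen is lower inside every case severity stratum but Dr. Bakr is lower in aggregate. Whether to stratify depends on how case severity relates to the surgeon.
Nothing the surgeon does changes case severity; the imbalance is an allocation artefact. With case severity also predicting the outcome, the pooled figure is confounded, and the within-stratum comparison is the causal one.
Standardising Dr. Bakr to the population case severity mix: 0.333·79/787 + 0.333·193/450 + 0.333·71/113 = 0.386.

0.39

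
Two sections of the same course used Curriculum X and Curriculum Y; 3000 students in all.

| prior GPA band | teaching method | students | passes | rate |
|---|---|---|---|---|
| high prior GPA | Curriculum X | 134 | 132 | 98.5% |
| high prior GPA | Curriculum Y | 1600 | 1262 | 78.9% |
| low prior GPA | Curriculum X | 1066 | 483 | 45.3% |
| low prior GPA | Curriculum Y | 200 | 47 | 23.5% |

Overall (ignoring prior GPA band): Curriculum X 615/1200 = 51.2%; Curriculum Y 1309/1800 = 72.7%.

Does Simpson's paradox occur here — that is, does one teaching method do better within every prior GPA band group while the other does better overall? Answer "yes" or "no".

yes

Within each prior GPA band level (high prior GPA 98.5% vs 78.9%; low prior GPA 45.3% vs 23.5%), Curriculum X has the higher rate every time. Pooled: 51.2% vs 72.7% — Curriculum Y has the higher rate overall. The two comparisons disagree.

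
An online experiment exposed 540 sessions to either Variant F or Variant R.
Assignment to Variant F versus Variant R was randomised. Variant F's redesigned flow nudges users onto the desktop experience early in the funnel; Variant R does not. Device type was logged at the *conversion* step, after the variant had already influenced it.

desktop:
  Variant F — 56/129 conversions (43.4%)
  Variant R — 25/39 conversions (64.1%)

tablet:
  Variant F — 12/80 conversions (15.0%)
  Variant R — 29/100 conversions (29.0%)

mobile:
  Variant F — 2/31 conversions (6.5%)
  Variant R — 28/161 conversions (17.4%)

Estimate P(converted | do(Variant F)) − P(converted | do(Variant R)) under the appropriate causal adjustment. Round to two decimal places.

+0.02

The device type-specific comparison favours Variant R throughout, but the pooled figures favour Variant F. The question is whether to condition on device type.
Device type is downstream of the variant. One should not condition on a consequence of treatment, so the overall rates are the right comparison.
The causal difference is the pooled difference: 0.292 − 0.273 = +0.018.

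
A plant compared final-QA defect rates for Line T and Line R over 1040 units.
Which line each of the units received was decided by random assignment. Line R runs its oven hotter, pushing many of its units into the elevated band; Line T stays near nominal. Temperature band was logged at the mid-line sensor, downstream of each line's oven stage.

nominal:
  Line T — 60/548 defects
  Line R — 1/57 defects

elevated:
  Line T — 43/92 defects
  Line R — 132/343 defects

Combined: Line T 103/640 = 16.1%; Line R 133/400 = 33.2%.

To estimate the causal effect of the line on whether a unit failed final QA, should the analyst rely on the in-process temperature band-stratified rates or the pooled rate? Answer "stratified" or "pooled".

The in-process temperature band-specific comparison favours Line R throughout, but the pooled figures favour Line T. The question is whether to condition on in-process temperature band.
In-process temperature band is downstream of the line. One should not condition on a consequence of treatment, so the overall rates are the right comparison.
Pooled: Line T 16.1% vs Line R 33.2%; Line T is lower overall.

pooled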